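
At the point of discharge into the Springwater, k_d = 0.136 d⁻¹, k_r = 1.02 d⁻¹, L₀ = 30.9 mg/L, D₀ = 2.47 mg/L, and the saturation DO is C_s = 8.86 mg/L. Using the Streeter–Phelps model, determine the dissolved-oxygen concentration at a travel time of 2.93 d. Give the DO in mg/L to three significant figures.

DO ≈ 5.78 mg/L

k_d L₀/(k_r−k_d) = 0.136×30.9/(1.02−0.136) = 4.202/0.8840 = 4.754 mg/L.
e^(−k_d t) = e^(−0.136×2.930) = 0.6713; e^(−k_r t) = e^(−1.02×2.930) = 0.05036.
D = 4.754 × (0.6713 − 0.05036) + 2.47 × 0.05036 = 2.952 + 0.1244 = 3.076 mg/L.
DO = C_s − D = 8.86 − 3.076 = 5.784 mg/L.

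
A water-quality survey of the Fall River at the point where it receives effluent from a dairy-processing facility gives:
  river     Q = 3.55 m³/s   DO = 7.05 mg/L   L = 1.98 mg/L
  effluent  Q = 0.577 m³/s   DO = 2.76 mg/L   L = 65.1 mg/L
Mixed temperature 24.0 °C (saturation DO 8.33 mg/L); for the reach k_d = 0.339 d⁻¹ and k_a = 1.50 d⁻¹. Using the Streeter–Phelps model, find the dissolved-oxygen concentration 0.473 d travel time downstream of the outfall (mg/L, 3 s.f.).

DO ≈ 6.27 mg/L

Mixed DO = (3.55×7.05 + 0.577×2.76)/(3.55+0.577) = 26.62/4.127 = 6.450 mg/L.
Mixed L₀ = (3.55×1.98 + 0.577×65.1)/(4.127) = 44.59/4.127 = 10.80 mg/L.
Initial deficit D₀ = C_s − DO₀ = 8.33 − 6.450 = 1.880 mg/L.
D(0.473) = [0.339×10.80/(1.50−0.339)](e^(−0.339×0.473) − e^(−1.50×0.473)) + 1.880 e^(−1.50×0.473)
= 3.155 × (0.8518 − 0.4919) + 1.880 × 0.4919 = 2.060 mg/L.
DO = 8.33 − 2.060 = 6.270 mg/L.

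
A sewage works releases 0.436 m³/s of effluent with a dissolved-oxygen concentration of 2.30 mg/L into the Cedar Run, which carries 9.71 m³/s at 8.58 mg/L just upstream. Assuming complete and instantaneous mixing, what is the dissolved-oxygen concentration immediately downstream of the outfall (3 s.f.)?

8.31 mg/L

Flow-weighted mixing: C = (Q_r C_r + Q_w C_w)/(Q_r + Q_w)
= (9.71×8.58 + 0.436×2.30)/(9.71 + 0.436) = 84.31/10.15 = 8.310 mg/L.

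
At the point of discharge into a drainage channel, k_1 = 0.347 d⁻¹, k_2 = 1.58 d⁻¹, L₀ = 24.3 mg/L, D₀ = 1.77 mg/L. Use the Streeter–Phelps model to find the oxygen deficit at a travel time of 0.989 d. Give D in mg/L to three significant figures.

k_1 L₀/(k_2−k_1) = 0.347×24.3/(1.58−0.347) = 8.432/1.233 = 6.839 mg/L.
e^(−k_1 t) = e^(−0.347×0.9890) = 0.7095; e^(−k_2 t) = e^(−1.58×0.9890) = 0.2096.
D = 6.839 × (0.7095 − 0.2096) + 1.77 × 0.2096 = 3.419 + 0.3710 = 3.790 mg/L.

D ≈ 3.79 mg/L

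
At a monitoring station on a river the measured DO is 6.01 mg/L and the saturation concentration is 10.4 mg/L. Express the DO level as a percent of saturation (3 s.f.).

57.8 % saturation

% saturation = C/C_s × 100 = 6.01/10.4 × 100 = 57.8 %.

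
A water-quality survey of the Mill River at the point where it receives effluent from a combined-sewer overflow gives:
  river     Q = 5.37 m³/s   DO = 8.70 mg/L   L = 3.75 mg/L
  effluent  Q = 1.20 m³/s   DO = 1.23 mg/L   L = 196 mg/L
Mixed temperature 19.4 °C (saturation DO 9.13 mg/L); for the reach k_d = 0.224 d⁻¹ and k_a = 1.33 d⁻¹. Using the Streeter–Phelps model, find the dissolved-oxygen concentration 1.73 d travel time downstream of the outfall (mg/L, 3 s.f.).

DO ≈ 4.40 mg/L

Mixed DO = (5.37×8.70 + 1.20×1.23)/(5.37+1.20) = 48.19/6.570 = 7.336 mg/L.
Mixed L₀ = (5.37×3.75 + 1.20×196)/(6.570) = 255.3/6.570 = 38.86 mg/L.
Initial deficit D₀ = C_s − DO₀ = 9.13 − 7.336 = 1.794 mg/L.
D(1.73) = [0.224×38.86/(1.33−0.224)](e^(−0.224×1.73) − e^(−1.33×1.73)) + 1.794 e^(−1.33×1.73)
= 7.871 × (0.6787 − 0.1002) + 1.794 × 0.1002 = 4.734 mg/L.
DO = 9.13 − 4.734 = 4.396 mg/L.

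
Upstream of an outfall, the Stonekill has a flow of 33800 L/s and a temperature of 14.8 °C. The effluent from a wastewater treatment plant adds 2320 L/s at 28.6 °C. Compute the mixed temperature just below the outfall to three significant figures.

15.7 °C

Flow-weighted mixing: C = (Q_r C_r + Q_w C_w)/(Q_r + Q_w)
= (33800×14.8 + 2320×28.6)/(33800 + 2320) = 566600/36120 = 15.69 °C.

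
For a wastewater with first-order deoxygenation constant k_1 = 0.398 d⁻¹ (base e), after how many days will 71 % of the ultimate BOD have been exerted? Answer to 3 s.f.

t ≈ 3.11 d

y/L₀ = 1 − e^(−k_1 t) = 0.71 ⇒ e^(−k_1 t) = 0.290
t = −ln(0.290) / 0.398 = 1.238 / 0.398 = 3.110 d.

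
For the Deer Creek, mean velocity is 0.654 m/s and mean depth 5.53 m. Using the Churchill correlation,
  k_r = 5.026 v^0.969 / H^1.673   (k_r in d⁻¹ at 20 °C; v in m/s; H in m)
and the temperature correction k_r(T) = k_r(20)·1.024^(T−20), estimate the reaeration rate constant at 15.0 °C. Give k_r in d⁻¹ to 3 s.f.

k_r ≈ 0.169 d⁻¹

k_r(20) = 5.026 × 0.654^0.969 / 5.53^1.673 = 5.026 × 0.6627 / 17.48 = 0.1905 d⁻¹.
k_r(15.0) = 0.1905 × 1.024^(15.0−20) = 0.1905 × 0.8882 = 0.1692 d⁻¹.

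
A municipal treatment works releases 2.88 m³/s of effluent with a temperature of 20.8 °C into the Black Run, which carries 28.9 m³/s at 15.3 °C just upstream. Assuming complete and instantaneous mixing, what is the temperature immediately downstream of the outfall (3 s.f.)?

15.8 °C

Flow-weighted mixing: C = (Q_r C_r + Q_w C_w)/(Q_r + Q_w)
= (28.9×15.3 + 2.88×20.8)/(28.9 + 2.88) = 502.1/31.78 = 15.80 °C.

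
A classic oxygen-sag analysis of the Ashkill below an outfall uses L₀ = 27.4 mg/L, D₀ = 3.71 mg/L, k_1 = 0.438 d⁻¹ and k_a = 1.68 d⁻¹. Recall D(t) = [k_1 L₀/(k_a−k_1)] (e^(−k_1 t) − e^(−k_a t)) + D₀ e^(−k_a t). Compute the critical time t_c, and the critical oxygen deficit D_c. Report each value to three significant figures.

t_c ≈ 0.692 d; D_c ≈ 5.27 mg/L

At the critical point dD/dt = 0, so k_1 L₀ e^(−k_1 t) = k_a D. Substituting D(t) from the Streeter–Phelps equation and solving for t gives
t_c = ln[(k_a/k_1)(1 − D₀(k_a−k_1)/(k_1 L₀))] / (k_a−k_1).
Here k_a−k_1 = 1.242 d⁻¹ and 1 − D₀(k_a−k_1)/(k_1 L₀) = 1 − 3.71×1.242/(0.438×27.4) = 0.6161, so
t_c = ln(3.836 × 0.6161) / 1.242 = 0.8599 / 1.242 = 0.6924 d.
L(t_c) = L₀ e^(−k_1 t_c) = 27.4 × 0.7384 = 20.23 mg/L, and at the critical point k_a D_c = k_1 L, so D_c = (0.438/1.68) × 20.23 = 5.275 mg/L.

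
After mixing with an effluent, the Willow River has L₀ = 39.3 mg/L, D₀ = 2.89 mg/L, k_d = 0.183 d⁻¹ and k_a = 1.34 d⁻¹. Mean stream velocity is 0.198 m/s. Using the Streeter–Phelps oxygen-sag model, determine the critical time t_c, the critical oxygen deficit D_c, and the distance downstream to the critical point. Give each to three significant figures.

At the critical point dD/dt = 0, so k_d L₀ e^(−k_d t) = k_a D. Substituting D(t) from the Streeter–Phelps equation and solving for t gives
t_c = ln[(k_a/k_d)(1 − D₀(k_a−k_d)/(k_d L₀))] / (k_a−k_d).
Here k_a−k_d = 1.157 d⁻¹ and 1 − D₀(k_a−k_d)/(k_d L₀) = 1 − 2.89×1.157/(0.183×39.3) = 0.5351, so
t_c = ln(7.322 × 0.5351) / 1.157 = 1.366 / 1.157 = 1.180 d.
L(t_c) = L₀ e^(−k_d t_c) = 39.3 × 0.8057 = 31.67 mg/L, and at the critical point k_a D_c = k_d L, so D_c = (0.183/1.34) × 31.67 = 4.324 mg/L.
x_c = v t_c = 0.198 m/s × 1.180 d × 86400 s/d = 20190 m ≈ 20.2 km.

t_c ≈ 1.18 d; D_c ≈ 4.32 mg/L; x_c ≈ 20.2 km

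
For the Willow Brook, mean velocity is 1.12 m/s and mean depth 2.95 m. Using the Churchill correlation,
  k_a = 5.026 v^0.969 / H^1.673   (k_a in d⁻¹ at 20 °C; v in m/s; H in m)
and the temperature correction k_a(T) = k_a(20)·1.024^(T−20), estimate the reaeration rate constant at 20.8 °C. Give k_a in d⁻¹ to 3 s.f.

k_a ≈ 0.936 d⁻¹

k_a(20) = 5.026 × 1.12^0.969 / 2.95^1.673 = 5.026 × 1.116 / 6.110 = 0.9181 d⁻¹.
k_a(20.8) = 0.9181 × 1.024^(20.8−20) = 0.9181 × 1.019 = 0.9357 d⁻¹.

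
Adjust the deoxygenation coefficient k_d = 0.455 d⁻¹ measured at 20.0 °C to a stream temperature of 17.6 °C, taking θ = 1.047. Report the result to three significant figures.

k_d(T₂) = k_d(T₁) · θ^(T₂−T₁) = 0.455 × 1.047^(17.6−20.0)
= 0.455 × 1.047^-2.40 = 0.455 × 0.8956 = 0.4075 d⁻¹.

k_d ≈ 0.408 d⁻¹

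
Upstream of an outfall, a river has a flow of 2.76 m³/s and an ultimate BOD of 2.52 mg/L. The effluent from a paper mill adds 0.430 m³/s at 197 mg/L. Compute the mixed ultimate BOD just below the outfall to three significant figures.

28.7 mg/L

Flow-weighted mixing: C = (Q_r C_r + Q_w C_w)/(Q_r + Q_w)
= (2.76×2.52 + 0.430×197)/(2.76 + 0.430) = 91.67/3.190 = 28.74 mg/L.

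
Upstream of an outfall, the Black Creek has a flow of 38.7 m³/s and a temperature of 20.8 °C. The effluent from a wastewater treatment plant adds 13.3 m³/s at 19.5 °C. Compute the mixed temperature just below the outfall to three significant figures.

Flow-weighted mixing: C = (Q_r C_r + Q_w C_w)/(Q_r + Q_w)
= (38.7×20.8 + 13.3×19.5)/(38.7 + 13.3) = 1064/52.00 = 20.47 °C.

20.5 °C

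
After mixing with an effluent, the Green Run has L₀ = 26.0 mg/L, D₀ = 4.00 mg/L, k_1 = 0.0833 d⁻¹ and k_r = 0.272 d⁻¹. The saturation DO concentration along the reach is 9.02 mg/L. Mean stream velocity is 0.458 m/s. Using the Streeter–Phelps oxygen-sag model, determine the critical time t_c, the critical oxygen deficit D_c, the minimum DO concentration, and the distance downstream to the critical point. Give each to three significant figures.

t_c ≈ 4.00 d; D_c ≈ 5.71 mg/L; min DO ≈ 3.31 mg/L; x_c ≈ 158 km

t_c = [1/(k_r−k_1)] ln[(k_r/k_1)(1 − D₀(k_r−k_1)/(k_1 L₀))]
= [1/(0.272−0.0833)] ln[(0.272/0.0833)(1 − 4.00×0.1887/(0.0833×26.0))]
= (1/0.1887) ln[3.265 × 0.6515] = 5.299 × ln(2.127) = 5.299 × 0.7549 = 4.000 d.
D_c = (k_1/k_r) L₀ e^(−k_1 t_c) = (0.0833/0.272) × 26.0 × e^(−0.0833×4.000) = 0.3062 × 26.0 × 0.7166 = 5.706 mg/L.
Minimum DO = C_s − D_c = 9.02 − 5.706 = 3.314 mg/L.
x_c = v t_c = 0.458 m/s × 4.000 d × 86400 s/d = 158300 m ≈ 158 km.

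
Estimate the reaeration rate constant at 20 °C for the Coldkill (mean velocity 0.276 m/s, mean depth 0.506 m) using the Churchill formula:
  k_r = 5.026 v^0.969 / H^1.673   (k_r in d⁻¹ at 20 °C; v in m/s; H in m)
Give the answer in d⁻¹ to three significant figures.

k_r ≈ 4.51 d⁻¹

k_r = 5.026 × 0.276^0.969 / 0.506^1.673 = 5.026 × 0.2872 / 0.3199 = 4.513 d⁻¹.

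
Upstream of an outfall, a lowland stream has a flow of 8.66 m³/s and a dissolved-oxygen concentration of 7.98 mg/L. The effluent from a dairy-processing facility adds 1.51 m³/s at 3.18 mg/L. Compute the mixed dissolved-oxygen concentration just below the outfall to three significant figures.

Flow-weighted mixing: C = (Q_r C_r + Q_w C_w)/(Q_r + Q_w)
= (8.66×7.98 + 1.51×3.18)/(8.66 + 1.51) = 73.91/10.17 = 7.267 mg/L.

7.27 mg/L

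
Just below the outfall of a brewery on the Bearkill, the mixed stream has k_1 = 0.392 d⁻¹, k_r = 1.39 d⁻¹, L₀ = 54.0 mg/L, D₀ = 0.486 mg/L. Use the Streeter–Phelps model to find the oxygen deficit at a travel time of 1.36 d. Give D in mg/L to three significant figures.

D ≈ 9.32 mg/L

k_1 L₀/(k_r−k_1) = 0.392×54.0/(1.39−0.392) = 21.17/0.9980 = 21.21 mg/L.
e^(−k_1 t) = e^(−0.392×1.360) = 0.5868; e^(−k_r t) = e^(−1.39×1.360) = 0.1510.
D = 21.21 × (0.5868 − 0.1510) + 0.486 × 0.1510 = 9.243 + 0.07339 = 9.316 mg/L.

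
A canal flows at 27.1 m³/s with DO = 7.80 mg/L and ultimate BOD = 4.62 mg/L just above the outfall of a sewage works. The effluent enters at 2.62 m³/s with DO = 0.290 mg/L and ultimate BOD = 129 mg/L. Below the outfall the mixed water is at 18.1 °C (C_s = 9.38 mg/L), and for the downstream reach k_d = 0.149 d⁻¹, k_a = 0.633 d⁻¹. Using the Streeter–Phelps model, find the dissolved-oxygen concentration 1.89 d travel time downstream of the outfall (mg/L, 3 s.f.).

Mixed DO = (27.1×7.80 + 2.62×0.290)/(27.1+2.62) = 212.1/29.72 = 7.138 mg/L.
Mixed L₀ = (27.1×4.62 + 2.62×129)/(29.72) = 463.2/29.72 = 15.58 mg/L.
Initial deficit D₀ = C_s − DO₀ = 9.38 − 7.138 = 2.242 mg/L.
D(1.89) = [0.149×15.58/(0.633−0.149)](e^(−0.149×1.89) − e^(−0.633×1.89)) + 2.242 e^(−0.633×1.89)
= 4.798 × (0.7546 − 0.3023) + 2.242 × 0.3023 = 2.848 mg/L.
DO = 9.38 − 2.848 = 6.532 mg/L.

DO ≈ 6.53 mg/L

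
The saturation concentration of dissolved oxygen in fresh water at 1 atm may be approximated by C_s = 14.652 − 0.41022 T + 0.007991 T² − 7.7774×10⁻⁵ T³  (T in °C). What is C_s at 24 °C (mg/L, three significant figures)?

C_s ≈ 8.33 mg/L

C_s = 14.652 − 0.41022×24 + 0.007991×24² − 7.7774×10⁻⁵×24³ = 8.334 mg/L.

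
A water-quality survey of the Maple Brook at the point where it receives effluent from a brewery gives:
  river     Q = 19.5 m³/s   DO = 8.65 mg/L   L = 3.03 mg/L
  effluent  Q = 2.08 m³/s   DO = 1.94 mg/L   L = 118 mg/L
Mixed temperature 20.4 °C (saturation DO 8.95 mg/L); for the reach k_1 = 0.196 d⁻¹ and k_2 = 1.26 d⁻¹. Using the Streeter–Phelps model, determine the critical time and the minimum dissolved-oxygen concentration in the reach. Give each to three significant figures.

Mixed DO = (19.5×8.65 + 2.08×1.94)/(19.5+2.08) = 172.7/21.58 = 8.003 mg/L.
Mixed L₀ = (19.5×3.03 + 2.08×118)/(21.58) = 304.5/21.58 = 14.11 mg/L.
Initial deficit D₀ = C_s − DO₀ = 8.95 − 8.003 = 0.9467 mg/L.
t_c = (1/1.064) ln[(1.26/0.196)(1 − 0.9467×1.064/(0.196×14.11))] = 0.9398 × ln(4.087) = 1.323 d.
D_c = (0.196/1.26) × 14.11 × e^(−0.196×1.323) = 0.1556 × 14.11 × 0.7716 = 1.694 mg/L.
Minimum DO = 8.95 − 1.694 = 7.256 mg/L.

t_c ≈ 1.32 d; minimum DO ≈ 7.26 mg/L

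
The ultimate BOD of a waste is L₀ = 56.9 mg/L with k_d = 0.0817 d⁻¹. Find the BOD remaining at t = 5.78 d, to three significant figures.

L ≈ 35.5 mg/L

L_t = L₀ e^(−k_d t) = 56.9 × e^(−0.0817×5.78) = 56.9 × 0.6236 = 35.48 mg/L.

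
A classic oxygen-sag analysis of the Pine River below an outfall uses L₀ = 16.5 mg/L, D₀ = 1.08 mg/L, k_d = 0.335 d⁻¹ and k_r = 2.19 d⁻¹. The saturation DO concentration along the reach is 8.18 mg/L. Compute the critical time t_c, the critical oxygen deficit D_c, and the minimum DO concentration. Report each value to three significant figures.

t_c ≈ 0.769 d; D_c ≈ 1.95 mg/L; min DO ≈ 6.23 mg/L

With k_r/k_d = 6.537 and 1 − D₀(k_r−k_d)/(k_d L₀) = 0.6376,
t_c = ln(6.537 × 0.6376) / (2.19 − 0.335) = ln(4.168) / 1.855 = 1.427/1.855 = 0.7695 d.
D_c = (k_d/k_r) L₀ e^(−k_d t_c) = (0.335/2.19) × 16.5 × e^(−0.335×0.7695) = 0.1530 × 16.5 × 0.7728 = 1.950 mg/L.
Minimum DO = C_s − D_c = 8.18 − 1.950 = 6.230 mg/L.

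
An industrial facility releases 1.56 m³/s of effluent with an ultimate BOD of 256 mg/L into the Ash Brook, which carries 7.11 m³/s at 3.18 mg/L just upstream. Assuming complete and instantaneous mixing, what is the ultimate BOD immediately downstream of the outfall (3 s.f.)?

48.7 mg/L

Flow-weighted mixing: C = (Q_r C_r + Q_w C_w)/(Q_r + Q_w)
= (7.11×3.18 + 1.56×256)/(7.11 + 1.56) = 422.0/8.670 = 48.67 mg/L.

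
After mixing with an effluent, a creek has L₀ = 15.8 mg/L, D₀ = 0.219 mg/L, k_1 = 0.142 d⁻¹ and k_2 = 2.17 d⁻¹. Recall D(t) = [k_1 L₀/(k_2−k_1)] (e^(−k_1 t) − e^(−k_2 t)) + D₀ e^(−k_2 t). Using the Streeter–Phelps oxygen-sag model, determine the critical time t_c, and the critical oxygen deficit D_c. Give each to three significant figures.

t_c ≈ 1.24 d; D_c ≈ 0.868 mg/L

At the critical point dD/dt = 0, so k_1 L₀ e^(−k_1 t) = k_2 D. Substituting D(t) from the Streeter–Phelps equation and solving for t gives
t_c = ln[(k_2/k_1)(1 − D₀(k_2−k_1)/(k_1 L₀))] / (k_2−k_1).
Here k_2−k_1 = 2.028 d⁻¹ and 1 − D₀(k_2−k_1)/(k_1 L₀) = 1 − 0.219×2.028/(0.142×15.8) = 0.8020, so
t_c = ln(15.28 × 0.8020) / 2.028 = 2.506 / 2.028 = 1.236 d.
L(t_c) = L₀ e^(−k_1 t_c) = 15.8 × 0.8391 = 13.26 mg/L, and at the critical point k_2 D_c = k_1 L, so D_c = (0.142/2.17) × 13.26 = 0.8675 mg/L.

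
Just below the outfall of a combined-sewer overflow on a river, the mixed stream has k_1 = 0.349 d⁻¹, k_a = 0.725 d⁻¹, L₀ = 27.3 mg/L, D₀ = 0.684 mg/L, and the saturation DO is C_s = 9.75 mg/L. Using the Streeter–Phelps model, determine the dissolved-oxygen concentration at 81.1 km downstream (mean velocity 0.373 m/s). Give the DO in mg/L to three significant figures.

Travel time t = x/v = 81.1 km / (0.373 m/s) = 81100 m / 0.373 m/s = 217400 s = 2.517 d.
k_1 L₀/(k_a−k_1) = 0.349×27.3/(0.725−0.349) = 9.528/0.3760 = 25.34 mg/L.
e^(−k_1 t) = e^(−0.349×2.517) = 0.4155; e^(−k_a t) = e^(−0.725×2.517) = 0.1613.
D = 25.34 × (0.4155 − 0.1613) + 0.684 × 0.1613 = 6.441 + 0.1103 = 6.552 mg/L.
DO = C_s − D = 9.75 − 6.552 = 3.198 mg/L.

DO ≈ 3.20 mg/L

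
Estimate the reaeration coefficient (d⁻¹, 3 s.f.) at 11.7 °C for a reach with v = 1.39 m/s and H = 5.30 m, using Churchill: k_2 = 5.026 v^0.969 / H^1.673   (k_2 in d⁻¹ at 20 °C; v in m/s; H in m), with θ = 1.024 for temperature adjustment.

k_2(20) = 5.026 × 1.39^0.969 / 5.30^1.673 = 5.026 × 1.376 / 16.28 = 0.4247 d⁻¹.
k_2(11.7) = 0.4247 × 1.024^(11.7−20) = 0.4247 × 0.8213 = 0.3488 d⁻¹.

k_2 ≈ 0.349 d⁻¹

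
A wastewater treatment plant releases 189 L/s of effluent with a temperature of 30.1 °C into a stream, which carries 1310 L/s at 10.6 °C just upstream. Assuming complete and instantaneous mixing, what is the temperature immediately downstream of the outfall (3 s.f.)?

Flow-weighted mixing: C = (Q_r C_r + Q_w C_w)/(Q_r + Q_w)
= (1310×10.6 + 189×30.1)/(1310 + 189) = 19570/1499 = 13.06 °C.

13.1 °C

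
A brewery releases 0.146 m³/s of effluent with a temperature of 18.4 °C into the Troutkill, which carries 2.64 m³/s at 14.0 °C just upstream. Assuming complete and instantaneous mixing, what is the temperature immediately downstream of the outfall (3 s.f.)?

Flow-weighted mixing: C = (Q_r C_r + Q_w C_w)/(Q_r + Q_w)
= (2.64×14.0 + 0.146×18.4)/(2.64 + 0.146) = 39.65/2.786 = 14.23 °C.

14.2 °C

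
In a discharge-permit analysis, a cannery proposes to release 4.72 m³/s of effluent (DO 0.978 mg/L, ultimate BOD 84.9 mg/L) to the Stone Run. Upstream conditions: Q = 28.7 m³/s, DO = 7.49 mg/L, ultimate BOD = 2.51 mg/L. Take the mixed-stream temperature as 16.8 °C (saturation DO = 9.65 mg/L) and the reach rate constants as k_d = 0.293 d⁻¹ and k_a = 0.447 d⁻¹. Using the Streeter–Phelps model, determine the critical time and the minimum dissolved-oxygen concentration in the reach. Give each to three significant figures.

Mixed DO = (28.7×7.49 + 4.72×0.978)/(28.7+4.72) = 219.6/33.42 = 6.570 mg/L.
Mixed L₀ = (28.7×2.51 + 4.72×84.9)/(33.42) = 472.8/33.42 = 14.15 mg/L.
Initial deficit D₀ = C_s − DO₀ = 9.65 − 6.570 = 3.080 mg/L.
t_c = (1/0.1540) ln[(0.447/0.293)(1 − 3.080×0.1540/(0.293×14.15))] = 6.494 × ln(1.351) = 1.954 d.
D_c = (0.293/0.447) × 14.15 × e^(−0.293×1.954) = 0.6555 × 14.15 × 0.5642 = 5.231 mg/L.
Minimum DO = 9.65 − 5.231 = 4.419 mg/L.

t_c ≈ 1.95 d; minimum DO ≈ 4.42 mg/L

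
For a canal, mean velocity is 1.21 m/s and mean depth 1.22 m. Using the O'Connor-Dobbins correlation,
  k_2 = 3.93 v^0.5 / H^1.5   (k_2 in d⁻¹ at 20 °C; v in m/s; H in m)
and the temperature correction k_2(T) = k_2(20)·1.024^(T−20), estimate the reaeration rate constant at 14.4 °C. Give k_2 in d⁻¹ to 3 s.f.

k_2 ≈ 2.81 d⁻¹

k_2(20) = 3.93 × 1.21^0.5 / 1.22^1.5 = 3.93 × 1.100 / 1.348 = 3.208 d⁻¹.
k_2(14.4) = 3.208 × 1.024^(14.4−20) = 3.208 × 0.8756 = 2.809 d⁻¹.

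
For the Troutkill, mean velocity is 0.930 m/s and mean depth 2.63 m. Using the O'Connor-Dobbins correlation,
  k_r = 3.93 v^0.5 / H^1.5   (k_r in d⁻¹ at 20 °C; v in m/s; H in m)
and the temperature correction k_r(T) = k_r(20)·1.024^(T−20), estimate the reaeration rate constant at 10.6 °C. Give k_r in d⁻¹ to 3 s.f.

k_r ≈ 0.711 d⁻¹

k_r(20) = 3.93 × 0.930^0.5 / 2.63^1.5 = 3.93 × 0.9644 / 4.265 = 0.8886 d⁻¹.
k_r(10.6) = 0.8886 × 1.024^(10.6−20) = 0.8886 × 0.8002 = 0.7110 d⁻¹.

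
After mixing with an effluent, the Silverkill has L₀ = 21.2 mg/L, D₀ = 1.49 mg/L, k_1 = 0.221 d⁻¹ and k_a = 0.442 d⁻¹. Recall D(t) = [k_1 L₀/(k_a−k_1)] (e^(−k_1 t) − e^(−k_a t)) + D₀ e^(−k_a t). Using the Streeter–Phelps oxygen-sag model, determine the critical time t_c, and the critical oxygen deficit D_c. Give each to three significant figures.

At the critical point dD/dt = 0, so k_1 L₀ e^(−k_1 t) = k_a D. Substituting D(t) from the Streeter–Phelps equation and solving for t gives
t_c = ln[(k_a/k_1)(1 − D₀(k_a−k_1)/(k_1 L₀))] / (k_a−k_1).
Here k_a−k_1 = 0.2210 d⁻¹ and 1 − D₀(k_a−k_1)/(k_1 L₀) = 1 − 1.49×0.2210/(0.221×21.2) = 0.9297, so
t_c = ln(2.000 × 0.9297) / 0.2210 = 0.6203 / 0.2210 = 2.807 d.
D_c = (k_1/k_a) L₀ e^(−k_1 t_c) = (0.221/0.442) × 21.2 × e^(−0.221×2.807) = 0.5000 × 21.2 × 0.5378 = 5.701 mg/L.

t_c ≈ 2.81 d; D_c ≈ 5.70 mg/L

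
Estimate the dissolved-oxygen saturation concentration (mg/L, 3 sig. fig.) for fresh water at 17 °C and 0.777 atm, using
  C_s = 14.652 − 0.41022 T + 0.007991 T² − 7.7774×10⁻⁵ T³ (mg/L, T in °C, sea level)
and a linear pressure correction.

C_s ≈ 7.46 mg/L

At sea level: C_s = 14.652 − 0.41022×17 + 0.007991×17² − 7.7774×10⁻⁵×17³ = 9.606 mg/L.
Pressure correction: C_s' = 9.606 × 0.777 = 7.464 mg/L.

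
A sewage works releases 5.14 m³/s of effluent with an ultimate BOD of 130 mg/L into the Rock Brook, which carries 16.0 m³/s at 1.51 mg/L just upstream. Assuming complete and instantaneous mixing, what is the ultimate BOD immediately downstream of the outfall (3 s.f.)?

Flow-weighted mixing: C = (Q_r C_r + Q_w C_w)/(Q_r + Q_w)
= (16.0×1.51 + 5.14×130)/(16.0 + 5.14) = 692.4/21.14 = 32.75 mg/L.

32.8 mg/L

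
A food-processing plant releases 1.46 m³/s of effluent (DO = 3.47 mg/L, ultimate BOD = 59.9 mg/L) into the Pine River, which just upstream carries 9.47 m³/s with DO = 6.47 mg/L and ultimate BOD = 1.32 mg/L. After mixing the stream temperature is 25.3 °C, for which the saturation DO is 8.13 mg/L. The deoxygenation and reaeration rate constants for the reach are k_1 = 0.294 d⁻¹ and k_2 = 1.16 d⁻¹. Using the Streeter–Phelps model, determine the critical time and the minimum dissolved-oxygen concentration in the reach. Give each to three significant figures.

t_c ≈ 0.326 d; minimum DO ≈ 6.02 mg/L

Mixed DO = (9.47×6.47 + 1.46×3.47)/(9.47+1.46) = 66.34/10.93 = 6.069 mg/L.
Mixed L₀ = (9.47×1.32 + 1.46×59.9)/(10.93) = 99.95/10.93 = 9.145 mg/L.
Initial deficit D₀ = C_s − DO₀ = 8.13 − 6.069 = 2.061 mg/L.
t_c = (1/0.8660) ln[(1.16/0.294)(1 − 2.061×0.8660/(0.294×9.145))] = 1.155 × ln(1.327) = 0.3264 d.
D_c = (0.294/1.16) × 9.145 × e^(−0.294×0.3264) = 0.2534 × 9.145 × 0.9085 = 2.106 mg/L.
Minimum DO = 8.13 − 2.106 = 6.024 mg/L.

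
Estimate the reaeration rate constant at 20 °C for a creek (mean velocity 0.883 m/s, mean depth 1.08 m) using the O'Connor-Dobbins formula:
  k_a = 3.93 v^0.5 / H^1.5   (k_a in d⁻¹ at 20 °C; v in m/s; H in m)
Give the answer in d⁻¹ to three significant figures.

k_a ≈ 3.29 d⁻¹

k_a = 3.93 × 0.883^0.5 / 1.08^1.5 = 3.93 × 0.9397 / 1.122 = 3.290 d⁻¹.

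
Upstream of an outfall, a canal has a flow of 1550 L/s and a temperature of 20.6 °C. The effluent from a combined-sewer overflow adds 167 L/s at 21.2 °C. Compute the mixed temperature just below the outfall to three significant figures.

20.7 °C

Flow-weighted mixing: C = (Q_r C_r + Q_w C_w)/(Q_r + Q_w)
= (1550×20.6 + 167×21.2)/(1550 + 167) = 35470/1717 = 20.66 °C.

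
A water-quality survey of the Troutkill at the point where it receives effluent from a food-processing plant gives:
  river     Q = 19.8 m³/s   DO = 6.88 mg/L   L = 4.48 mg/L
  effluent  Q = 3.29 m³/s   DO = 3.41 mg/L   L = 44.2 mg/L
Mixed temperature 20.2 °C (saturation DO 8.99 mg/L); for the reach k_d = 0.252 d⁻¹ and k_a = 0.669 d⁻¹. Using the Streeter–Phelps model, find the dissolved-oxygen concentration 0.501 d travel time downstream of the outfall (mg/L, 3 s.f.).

DO ≈ 6.11 mg/L

Mixed DO = (19.8×6.88 + 3.29×3.41)/(19.8+3.29) = 147.4/23.09 = 6.386 mg/L.
Mixed L₀ = (19.8×4.48 + 3.29×44.2)/(23.09) = 234.1/23.09 = 10.14 mg/L.
Initial deficit D₀ = C_s − DO₀ = 8.99 − 6.386 = 2.604 mg/L.
D(0.501) = [0.252×10.14/(0.669−0.252)](e^(−0.252×0.501) − e^(−0.669×0.501)) + 2.604 e^(−0.669×0.501)
= 6.127 × (0.8814 − 0.7152) + 2.604 × 0.7152 = 2.881 mg/L.
DO = 8.99 − 2.881 = 6.109 mg/L.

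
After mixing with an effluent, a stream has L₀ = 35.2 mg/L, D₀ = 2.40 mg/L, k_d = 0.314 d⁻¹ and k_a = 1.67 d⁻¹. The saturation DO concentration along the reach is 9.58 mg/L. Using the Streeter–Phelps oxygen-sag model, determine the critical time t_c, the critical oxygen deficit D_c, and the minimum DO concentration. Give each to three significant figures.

t_c ≈ 0.975 d; D_c ≈ 4.87 mg/L; min DO ≈ 4.71 mg/L

At the critical point dD/dt = 0, so k_d L₀ e^(−k_d t) = k_a D. Substituting D(t) from the Streeter–Phelps equation and solving for t gives
t_c = ln[(k_a/k_d)(1 − D₀(k_a−k_d)/(k_d L₀))] / (k_a−k_d).
Here k_a−k_d = 1.356 d⁻¹ and 1 − D₀(k_a−k_d)/(k_d L₀) = 1 − 2.40×1.356/(0.314×35.2) = 0.7056, so
t_c = ln(5.318 × 0.7056) / 1.356 = 1.322 / 1.356 = 0.9752 d.
L(t_c) = L₀ e^(−k_d t_c) = 35.2 × 0.7362 = 25.91 mg/L, and at the critical point k_a D_c = k_d L, so D_c = (0.314/1.67) × 25.91 = 4.873 mg/L.
Minimum DO = C_s − D_c = 9.58 − 4.873 = 4.707 mg/L.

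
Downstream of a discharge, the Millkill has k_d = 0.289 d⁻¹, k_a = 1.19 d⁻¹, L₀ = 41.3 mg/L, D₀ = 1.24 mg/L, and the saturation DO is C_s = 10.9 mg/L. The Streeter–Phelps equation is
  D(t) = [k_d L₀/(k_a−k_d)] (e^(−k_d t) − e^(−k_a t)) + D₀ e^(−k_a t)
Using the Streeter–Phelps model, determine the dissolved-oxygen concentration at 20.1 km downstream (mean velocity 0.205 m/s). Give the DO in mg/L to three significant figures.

DO ≈ 4.47 mg/L

Travel time t = x/v = 20.1 km / (0.205 m/s) = 20100 m / 0.205 m/s = 98050 s = 1.135 d.
k_d L₀/(k_a−k_d) = 0.289×41.3/(1.19−0.289) = 11.94/0.9010 = 13.25 mg/L.
e^(−k_d t) = e^(−0.289×1.135) = 0.7204; e^(−k_a t) = e^(−1.19×1.135) = 0.2591.
D = 13.25 × (0.7204 − 0.2591) + 1.24 × 0.2591 = 6.110 + 0.3213 = 6.432 mg/L.
DO = C_s − D = 10.9 − 6.432 = 4.468 mg/L.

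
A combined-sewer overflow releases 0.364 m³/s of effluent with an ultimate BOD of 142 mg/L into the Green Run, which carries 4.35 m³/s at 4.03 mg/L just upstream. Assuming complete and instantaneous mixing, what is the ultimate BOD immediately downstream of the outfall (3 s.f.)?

Flow-weighted mixing: C = (Q_r C_r + Q_w C_w)/(Q_r + Q_w)
= (4.35×4.03 + 0.364×142)/(4.35 + 0.364) = 69.22/4.714 = 14.68 mg/L.

14.7 mg/L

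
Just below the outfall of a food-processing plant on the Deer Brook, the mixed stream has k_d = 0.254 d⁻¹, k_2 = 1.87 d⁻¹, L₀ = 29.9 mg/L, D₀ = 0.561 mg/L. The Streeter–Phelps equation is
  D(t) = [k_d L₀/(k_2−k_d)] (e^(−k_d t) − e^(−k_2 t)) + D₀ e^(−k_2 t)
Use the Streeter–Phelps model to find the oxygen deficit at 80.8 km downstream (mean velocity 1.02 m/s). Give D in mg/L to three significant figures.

Travel time t = x/v = 80.8 km / (1.02 m/s) = 80800 m / 1.02 m/s = 79220 s = 0.9168 d.
k_d L₀/(k_2−k_d) = 0.254×29.9/(1.87−0.254) = 7.595/1.616 = 4.700 mg/L.
e^(−k_d t) = e^(−0.254×0.9168) = 0.7922; e^(−k_2 t) = e^(−1.87×0.9168) = 0.1801.
D = 4.700 × (0.7922 − 0.1801) + 0.561 × 0.1801 = 2.877 + 0.1010 = 2.978 mg/L.

D ≈ 2.98 mg/L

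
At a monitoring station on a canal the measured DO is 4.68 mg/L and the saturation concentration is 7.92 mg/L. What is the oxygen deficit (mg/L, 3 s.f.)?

D = C_s − C = 7.92 − 4.68 = 3.24 mg/L.

D ≈ 3.24 mg/L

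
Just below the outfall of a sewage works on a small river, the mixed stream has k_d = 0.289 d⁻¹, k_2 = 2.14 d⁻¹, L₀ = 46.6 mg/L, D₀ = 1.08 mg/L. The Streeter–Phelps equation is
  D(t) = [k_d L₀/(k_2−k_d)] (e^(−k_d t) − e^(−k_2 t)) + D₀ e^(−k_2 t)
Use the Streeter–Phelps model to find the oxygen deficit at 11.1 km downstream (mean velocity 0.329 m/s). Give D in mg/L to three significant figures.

Travel time t = x/v = 11.1 km / (0.329 m/s) = 11100 m / 0.329 m/s = 33740 s = 0.3905 d.
k_d L₀/(k_2−k_d) = 0.289×46.6/(2.14−0.289) = 13.47/1.851 = 7.276 mg/L.
e^(−k_d t) = e^(−0.289×0.3905) = 0.8933; e^(−k_2 t) = e^(−2.14×0.3905) = 0.4336.
D = 7.276 × (0.8933 − 0.4336) + 1.08 × 0.4336 = 3.345 + 0.4683 = 3.813 mg/L.

D ≈ 3.81 mg/L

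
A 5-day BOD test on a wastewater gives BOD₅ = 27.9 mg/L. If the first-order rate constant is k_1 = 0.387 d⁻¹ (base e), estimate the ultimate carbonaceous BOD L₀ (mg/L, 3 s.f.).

L₀ ≈ 32.6 mg/L

BOD₅ = L₀(1 − e^(−5k_1)) ⇒ L₀ = BOD₅ / (1 − e^(−5×0.387))
= 27.9 / (1 − 0.1444) = 27.9 / 0.8556 = 32.61 mg/L.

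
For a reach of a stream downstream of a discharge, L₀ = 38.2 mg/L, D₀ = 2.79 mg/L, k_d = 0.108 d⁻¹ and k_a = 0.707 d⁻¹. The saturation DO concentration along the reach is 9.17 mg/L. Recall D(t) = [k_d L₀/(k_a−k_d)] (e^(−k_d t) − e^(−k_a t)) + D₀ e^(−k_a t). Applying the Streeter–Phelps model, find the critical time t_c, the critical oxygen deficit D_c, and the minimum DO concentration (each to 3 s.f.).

t_c ≈ 2.27 d; D_c ≈ 4.57 mg/L; min DO ≈ 4.60 mg/L

t_c = [1/(k_a−k_d)] ln[(k_a/k_d)(1 − D₀(k_a−k_d)/(k_d L₀))]
= [1/(0.707−0.108)] ln[(0.707/0.108)(1 − 2.79×0.5990/(0.108×38.2))]
= (1/0.5990) ln[6.546 × 0.5949] = 1.669 × ln(3.895) = 1.669 × 1.360 = 2.270 d.
L(t_c) = L₀ e^(−k_d t_c) = 38.2 × 0.7826 = 29.90 mg/L, and at the critical point k_a D_c = k_d L, so D_c = (0.108/0.707) × 29.90 = 4.567 mg/L.
Minimum DO = C_s − D_c = 9.17 − 4.567 = 4.603 mg/L.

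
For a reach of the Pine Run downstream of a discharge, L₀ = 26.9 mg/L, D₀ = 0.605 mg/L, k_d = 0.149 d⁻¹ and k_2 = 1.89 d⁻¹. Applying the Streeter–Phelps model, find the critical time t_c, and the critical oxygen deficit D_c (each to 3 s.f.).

t_c = [1/(k_2−k_d)] ln[(k_2/k_d)(1 − D₀(k_2−k_d)/(k_d L₀))]
= [1/(1.89−0.149)] ln[(1.89/0.149)(1 − 0.605×1.741/(0.149×26.9))]
= (1/1.741) ln[12.68 × 0.7372] = 0.5744 × ln(9.351) = 0.5744 × 2.235 = 1.284 d.
D_c = (k_d/k_2) L₀ e^(−k_d t_c) = (0.149/1.89) × 26.9 × e^(−0.149×1.284) = 0.07884 × 26.9 × 0.8259 = 1.751 mg/L.

t_c ≈ 1.28 d; D_c ≈ 1.75 mg/L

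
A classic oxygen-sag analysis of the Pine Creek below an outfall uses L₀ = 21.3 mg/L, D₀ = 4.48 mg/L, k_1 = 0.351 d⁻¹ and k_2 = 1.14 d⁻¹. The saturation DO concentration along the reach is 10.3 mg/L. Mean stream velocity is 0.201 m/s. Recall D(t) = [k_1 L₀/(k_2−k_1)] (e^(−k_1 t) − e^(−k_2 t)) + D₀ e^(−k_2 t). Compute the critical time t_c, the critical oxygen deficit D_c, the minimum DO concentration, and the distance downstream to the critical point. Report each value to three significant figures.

At the critical point dD/dt = 0, so k_1 L₀ e^(−k_1 t) = k_2 D. Substituting D(t) from the Streeter–Phelps equation and solving for t gives
t_c = ln[(k_2/k_1)(1 − D₀(k_2−k_1)/(k_1 L₀))] / (k_2−k_1).
Here k_2−k_1 = 0.7890 d⁻¹ and 1 − D₀(k_2−k_1)/(k_1 L₀) = 1 − 4.48×0.7890/(0.351×21.3) = 0.5272, so
t_c = ln(3.248 × 0.5272) / 0.7890 = 0.5378 / 0.7890 = 0.6817 d.
L(t_c) = L₀ e^(−k_1 t_c) = 21.3 × 0.7872 = 16.77 mg/L, and at the critical point k_2 D_c = k_1 L, so D_c = (0.351/1.14) × 16.77 = 5.163 mg/L.
Minimum DO = C_s − D_c = 10.3 − 5.163 = 5.137 mg/L.
x_c = v t_c = 0.201 m/s × 0.6817 d × 86400 s/d = 11840 m ≈ 11.8 km.

t_c ≈ 0.682 d; D_c ≈ 5.16 mg/L; min DO ≈ 5.14 mg/L; x_c ≈ 11.8 km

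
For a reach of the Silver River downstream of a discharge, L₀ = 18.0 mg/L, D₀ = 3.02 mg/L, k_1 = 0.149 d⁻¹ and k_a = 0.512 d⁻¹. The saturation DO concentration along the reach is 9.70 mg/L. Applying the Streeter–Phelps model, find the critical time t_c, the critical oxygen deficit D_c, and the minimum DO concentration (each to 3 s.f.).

t_c = [1/(k_a−k_1)] ln[(k_a/k_1)(1 − D₀(k_a−k_1)/(k_1 L₀))]
= [1/(0.512−0.149)] ln[(0.512/0.149)(1 − 3.02×0.3630/(0.149×18.0))]
= (1/0.3630) ln[3.436 × 0.5913] = 2.755 × ln(2.032) = 2.755 × 0.7089 = 1.953 d.
L(t_c) = L₀ e^(−k_1 t_c) = 18.0 × 0.7475 = 13.46 mg/L, and at the critical point k_a D_c = k_1 L, so D_c = (0.149/0.512) × 13.46 = 3.916 mg/L.
Minimum DO = C_s − D_c = 9.70 − 3.916 = 5.784 mg/L.

t_c ≈ 1.95 d; D_c ≈ 3.92 mg/L; min DO ≈ 5.78 mg/L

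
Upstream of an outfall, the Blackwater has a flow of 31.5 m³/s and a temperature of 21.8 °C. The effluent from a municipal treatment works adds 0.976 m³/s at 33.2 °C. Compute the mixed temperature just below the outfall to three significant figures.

Flow-weighted mixing: C = (Q_r C_r + Q_w C_w)/(Q_r + Q_w)
= (31.5×21.8 + 0.976×33.2)/(31.5 + 0.976) = 719.1/32.48 = 22.14 °C.

22.1 °C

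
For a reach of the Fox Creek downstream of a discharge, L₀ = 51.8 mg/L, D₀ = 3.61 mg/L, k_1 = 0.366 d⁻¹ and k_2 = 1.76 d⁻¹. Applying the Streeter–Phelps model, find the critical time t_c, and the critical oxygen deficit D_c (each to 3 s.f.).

t_c = [1/(k_2−k_1)] ln[(k_2/k_1)(1 − D₀(k_2−k_1)/(k_1 L₀))]
= [1/(1.76−0.366)] ln[(1.76/0.366)(1 − 3.61×1.394/(0.366×51.8))]
= (1/1.394) ln[4.809 × 0.7346] = 0.7174 × ln(3.532) = 0.7174 × 1.262 = 0.9053 d.
L(t_c) = L₀ e^(−k_1 t_c) = 51.8 × 0.7180 = 37.19 mg/L, and at the critical point k_2 D_c = k_1 L, so D_c = (0.366/1.76) × 37.19 = 7.734 mg/L.

t_c ≈ 0.905 d; D_c ≈ 7.73 mg/L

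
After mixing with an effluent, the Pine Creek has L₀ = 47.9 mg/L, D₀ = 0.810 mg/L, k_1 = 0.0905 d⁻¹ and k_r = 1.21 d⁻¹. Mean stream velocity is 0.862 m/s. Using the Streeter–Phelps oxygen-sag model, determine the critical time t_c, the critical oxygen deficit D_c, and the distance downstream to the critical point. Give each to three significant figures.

At the critical point dD/dt = 0, so k_1 L₀ e^(−k_1 t) = k_r D. Substituting D(t) from the Streeter–Phelps equation and solving for t gives
t_c = ln[(k_r/k_1)(1 − D₀(k_r−k_1)/(k_1 L₀))] / (k_r−k_1).
Here k_r−k_1 = 1.119 d⁻¹ and 1 − D₀(k_r−k_1)/(k_1 L₀) = 1 − 0.810×1.119/(0.0905×47.9) = 0.7908, so
t_c = ln(13.37 × 0.7908) / 1.119 = 2.358 / 1.119 = 2.107 d.
D_c = (k_1/k_r) L₀ e^(−k_1 t_c) = (0.0905/1.21) × 47.9 × e^(−0.0905×2.107) = 0.07479 × 47.9 × 0.8264 = 2.961 mg/L.
x_c = v t_c = 0.862 m/s × 2.107 d × 86400 s/d = 156900 m ≈ 157 km.

t_c ≈ 2.11 d; D_c ≈ 2.96 mg/L; x_c ≈ 157 km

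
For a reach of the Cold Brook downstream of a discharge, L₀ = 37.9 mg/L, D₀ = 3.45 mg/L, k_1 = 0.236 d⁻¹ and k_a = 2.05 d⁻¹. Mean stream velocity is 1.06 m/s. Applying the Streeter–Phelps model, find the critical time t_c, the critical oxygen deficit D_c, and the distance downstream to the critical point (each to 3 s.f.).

t_c = [1/(k_a−k_1)] ln[(k_a/k_1)(1 − D₀(k_a−k_1)/(k_1 L₀))]
= [1/(2.05−0.236)] ln[(2.05/0.236)(1 − 3.45×1.814/(0.236×37.9))]
= (1/1.814) ln[8.686 × 0.3003] = 0.5513 × ln(2.609) = 0.5513 × 0.9588 = 0.5286 d.
D_c = (k_1/k_a) L₀ e^(−k_1 t_c) = (0.236/2.05) × 37.9 × e^(−0.236×0.5286) = 0.1151 × 37.9 × 0.8827 = 3.851 mg/L.
x_c = v t_c = 1.06 m/s × 0.5286 d × 86400 s/d = 48410 m ≈ 48.4 km.

t_c ≈ 0.529 d; D_c ≈ 3.85 mg/L; x_c ≈ 48.4 km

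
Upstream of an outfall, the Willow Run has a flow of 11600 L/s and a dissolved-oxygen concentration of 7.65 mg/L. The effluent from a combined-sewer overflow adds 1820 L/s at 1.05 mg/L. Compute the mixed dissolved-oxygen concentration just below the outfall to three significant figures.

Flow-weighted mixing: C = (Q_r C_r + Q_w C_w)/(Q_r + Q_w)
= (11600×7.65 + 1820×1.05)/(11600 + 1820) = 90650/13420 = 6.755 mg/L.

6.75 mg/L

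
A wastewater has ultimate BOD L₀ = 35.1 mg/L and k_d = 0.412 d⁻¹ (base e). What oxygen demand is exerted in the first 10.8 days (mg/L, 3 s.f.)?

y_t = L₀(1 − e^(−k_d t)) = 35.1 × (1 − e^(−0.412×10.8))
= 35.1 × (1 − 0.01168) = 35.1 × 0.9883 = 34.69 mg/L.

y ≈ 34.7 mg/L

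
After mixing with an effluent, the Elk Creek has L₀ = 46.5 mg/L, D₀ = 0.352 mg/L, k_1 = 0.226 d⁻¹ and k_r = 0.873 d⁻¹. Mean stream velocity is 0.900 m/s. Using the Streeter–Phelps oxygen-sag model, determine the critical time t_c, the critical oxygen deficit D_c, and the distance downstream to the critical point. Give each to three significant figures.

t_c ≈ 2.05 d; D_c ≈ 7.57 mg/L; x_c ≈ 160 km

With k_r/k_1 = 3.863 and 1 − D₀(k_r−k_1)/(k_1 L₀) = 0.9783,
t_c = ln(3.863 × 0.9783) / (0.873 − 0.226) = ln(3.779) / 0.6470 = 1.329/0.6470 = 2.055 d.
D_c = (k_1/k_r) L₀ e^(−k_1 t_c) = (0.226/0.873) × 46.5 × e^(−0.226×2.055) = 0.2589 × 46.5 × 0.6285 = 7.566 mg/L.
x_c = v t_c = 0.900 m/s × 2.055 d × 86400 s/d = 159800 m ≈ 160 km.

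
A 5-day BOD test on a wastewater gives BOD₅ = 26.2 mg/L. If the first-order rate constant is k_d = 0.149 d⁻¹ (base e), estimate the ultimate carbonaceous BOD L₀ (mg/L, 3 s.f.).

BOD₅ = L₀(1 − e^(−5k_d)) ⇒ L₀ = BOD₅ / (1 − e^(−5×0.149))
= 26.2 / (1 − 0.4747) = 26.2 / 0.5253 = 49.88 mg/L.

L₀ ≈ 49.9 mg/L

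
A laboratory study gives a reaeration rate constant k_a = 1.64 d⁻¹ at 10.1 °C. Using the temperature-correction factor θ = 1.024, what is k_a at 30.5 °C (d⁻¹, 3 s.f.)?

k_a ≈ 2.66 d⁻¹

k_a(T₂) = k_a(T₁) · θ^(T₂−T₁) = 1.64 × 1.024^(30.5−10.1)
= 1.64 × 1.024^20.4 = 1.64 × 1.622 = 2.660 d⁻¹.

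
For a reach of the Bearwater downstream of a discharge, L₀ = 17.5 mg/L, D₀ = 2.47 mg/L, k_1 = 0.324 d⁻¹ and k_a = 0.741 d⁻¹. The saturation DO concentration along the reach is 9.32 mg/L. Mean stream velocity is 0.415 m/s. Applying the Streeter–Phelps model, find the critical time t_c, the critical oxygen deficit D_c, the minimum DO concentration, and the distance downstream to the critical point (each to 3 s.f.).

t_c = [1/(k_a−k_1)] ln[(k_a/k_1)(1 − D₀(k_a−k_1)/(k_1 L₀))]
= [1/(0.741−0.324)] ln[(0.741/0.324)(1 − 2.47×0.4170/(0.324×17.5))]
= (1/0.4170) ln[2.287 × 0.8183] = 2.398 × ln(1.872) = 2.398 × 0.6268 = 1.503 d.
L(t_c) = L₀ e^(−k_1 t_c) = 17.5 × 0.6145 = 10.75 mg/L, and at the critical point k_a D_c = k_1 L, so D_c = (0.324/0.741) × 10.75 = 4.702 mg/L.
Minimum DO = C_s − D_c = 9.32 − 4.702 = 4.618 mg/L.
x_c = v t_c = 0.415 m/s × 1.503 d × 86400 s/d = 53890 m ≈ 53.9 km.

t_c ≈ 1.50 d; D_c ≈ 4.70 mg/L; min DO ≈ 4.62 mg/L; x_c ≈ 53.9 km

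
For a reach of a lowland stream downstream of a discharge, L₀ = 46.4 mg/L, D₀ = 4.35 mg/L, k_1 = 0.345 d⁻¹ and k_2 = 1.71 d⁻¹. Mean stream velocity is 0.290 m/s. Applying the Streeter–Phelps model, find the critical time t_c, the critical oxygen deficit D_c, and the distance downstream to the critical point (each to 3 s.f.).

With k_2/k_1 = 4.957 and 1 − D₀(k_2−k_1)/(k_1 L₀) = 0.6291,
t_c = ln(4.957 × 0.6291) / (1.71 − 0.345) = ln(3.118) / 1.365 = 1.137/1.365 = 0.8331 d.
L(t_c) = L₀ e^(−k_1 t_c) = 46.4 × 0.7502 = 34.81 mg/L, and at the critical point k_2 D_c = k_1 L, so D_c = (0.345/1.71) × 34.81 = 7.023 mg/L.
x_c = v t_c = 0.290 m/s × 0.8331 d × 86400 s/d = 20870 m ≈ 20.9 km.

t_c ≈ 0.833 d; D_c ≈ 7.02 mg/L; x_c ≈ 20.9 km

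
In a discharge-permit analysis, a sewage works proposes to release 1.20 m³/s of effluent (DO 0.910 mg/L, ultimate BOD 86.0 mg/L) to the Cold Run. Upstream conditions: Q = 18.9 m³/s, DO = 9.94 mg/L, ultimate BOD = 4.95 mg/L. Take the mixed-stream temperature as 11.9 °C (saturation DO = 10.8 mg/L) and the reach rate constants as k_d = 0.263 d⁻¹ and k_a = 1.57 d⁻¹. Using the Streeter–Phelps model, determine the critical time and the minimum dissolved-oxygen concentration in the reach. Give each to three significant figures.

t_c ≈ 0.419 d; minimum DO ≈ 9.33 mg/L

Mixed DO = (18.9×9.94 + 1.20×0.910)/(18.9+1.20) = 189.0/20.10 = 9.401 mg/L.
Mixed L₀ = (18.9×4.95 + 1.20×86.0)/(20.10) = 196.8/20.10 = 9.789 mg/L.
Initial deficit D₀ = C_s − DO₀ = 10.8 − 9.401 = 1.399 mg/L.
t_c = (1/1.307) ln[(1.57/0.263)(1 − 1.399×1.307/(0.263×9.789))] = 0.7651 × ln(1.729) = 0.4191 d.
D_c = (0.263/1.57) × 9.789 × e^(−0.263×0.4191) = 0.1675 × 9.789 × 0.8956 = 1.469 mg/L.
Minimum DO = 10.8 − 1.469 = 9.331 mg/L.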